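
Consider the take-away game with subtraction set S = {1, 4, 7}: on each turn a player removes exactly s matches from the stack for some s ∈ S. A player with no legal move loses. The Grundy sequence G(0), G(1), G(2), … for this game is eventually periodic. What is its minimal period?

n :  0  1  2  3  4  5  6  7  8  9 10 11 12 13 14 15 16 17
G :  0  1  0  1  2  0  1  2  0  1  0  1  2  0  1  2  0  1
G(n+8) = G(n) holds for n = 0,…,6 (a full window of length max(S) = 7), so the sequence is purely periodic with period 8.

8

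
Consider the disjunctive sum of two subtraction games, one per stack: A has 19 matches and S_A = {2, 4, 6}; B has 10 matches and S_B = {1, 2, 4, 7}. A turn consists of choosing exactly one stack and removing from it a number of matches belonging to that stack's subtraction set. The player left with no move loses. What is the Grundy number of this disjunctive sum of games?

0

Stack A, S = {2, 4, 6}:
G(0) = 0
G(1) = mex{} = 0
G(2) = mex{0} = 1
G(3) = mex{0} = 1
G(4) = mex{1,0} = 2
G(5) = mex{1,0} = 2
G(6) = mex{2,1,0} = 3
G(7) = mex{2,1,0} = 3
G(8) = mex{3,2,1} = 0
G(9) = mex{3,2,1} = 0
G(10) = mex{0,3,2} = 1
G(11) = mex{0,3,2} = 1
G(12) = mex{1,0,3} = 2
G(13) = mex{1,0,3} = 2
G(14) = mex{2,1,0} = 3
G(15) = mex{2,1,0} = 3
G(16) = mex{3,2,1} = 0
G(17) = mex{3,2,1} = 0
G(18) = mex{0,3,2} = 1
G(19) = mex{0,3,2} = 1
G_A(19) = 1.
Stack B, S = {1, 2, 4, 7}:
G(0) = 0
G(1) = mex{0} = 1
G(2) = mex{1,0} = 2
G(3) = mex{2,1} = 0
G(4) = mex{0,2,0} = 1
G(5) = mex{1,0,1} = 2
G(6) = mex{2,1,2} = 0
G(7) = mex{0,2,0,0} = 1
G(8) = mex{1,0,1,1} = 2
G(9) = mex{2,1,2,2} = 0
G(10) = mex{0,2,0,0} = 1
G_B(10) = 1.
Combined Grundy value = 1 ⊕ 1 = 0.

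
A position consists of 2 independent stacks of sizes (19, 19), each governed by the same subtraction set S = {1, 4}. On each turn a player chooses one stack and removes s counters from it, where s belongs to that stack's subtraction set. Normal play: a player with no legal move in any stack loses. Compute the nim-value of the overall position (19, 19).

0

All stacks use S = {1, 4}:
G(0) = 0
G(1) = mex{0} = 1
G(2) = mex{1} = 0
G(3) = mex{0} = 1
G(4) = mex{1,0} = 2
G(5) = mex{2,1} = 0
G(6) = mex{0,0} = 1
G(7) = mex{1,1} = 0
G(8) = mex{0,2} = 1
G(9) = mex{1,0} = 2
G(10) = mex{2,1} = 0
G(11) = mex{0,0} = 1
G(12) = mex{1,1} = 0
G(13) = mex{0,2} = 1
G(14) = mex{1,0} = 2
G(15) = mex{2,1} = 0
G(16) = mex{0,0} = 1
G(17) = mex{1,1} = 0
G(18) = mex{0,2} = 1
G(19) = mex{1,0} = 2
Stack A: G(19) = 2.
Stack B: G(19) = 2.
Combined Grundy value = 2 ⊕ 2 = 0.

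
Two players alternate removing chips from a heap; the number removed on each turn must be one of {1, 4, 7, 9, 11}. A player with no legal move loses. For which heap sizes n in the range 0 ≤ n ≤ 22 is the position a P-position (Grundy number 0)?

0, 2, 5, 8, 10, 18, 20

n :  0  1  2  3  4  5  6  7  8  9 10 11 12 13 14 15 16 17 18 19 20 21 22
G :  0  1  0  1  2  0  1  2  0  1  0  1  2  3  4  3  4  2  0  1  0  1  2
P-positions are exactly the n with G(n) = 0.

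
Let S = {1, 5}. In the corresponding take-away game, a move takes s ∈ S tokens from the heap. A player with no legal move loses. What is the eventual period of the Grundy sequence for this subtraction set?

2

n :  0  1  2  3  4  5  6  7  8  9 10 11 12 13 14
G :  0  1  0  1  0  1  0  1  0  1  0  1  0  1  0
G(n+2) = G(n) holds for n = 0,…,4 (a full window of length max(S) = 5), so the sequence is purely periodic with period 2.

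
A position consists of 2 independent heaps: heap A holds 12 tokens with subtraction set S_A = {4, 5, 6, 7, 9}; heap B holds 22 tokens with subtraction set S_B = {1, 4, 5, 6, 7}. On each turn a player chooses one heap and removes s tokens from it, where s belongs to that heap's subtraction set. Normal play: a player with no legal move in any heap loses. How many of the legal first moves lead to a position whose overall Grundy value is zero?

Heap A, S = {4, 5, 6, 7, 9}:
G(0) = 0
G(1) = mex{} = 0
G(2) = mex{} = 0
G(3) = mex{} = 0
G(4) = mex{0} = 1
G(5) = mex{0,0} = 1
G(6) = mex{0,0,0} = 1
G(7) = mex{0,0,0,0} = 1
G(8) = mex{1,0,0,0} = 2
G(9) = mex{1,1,0,0,0} = 2
G(10) = mex{1,1,1,0,0} = 2
G(11) = mex{1,1,1,1,0} = 2
G(12) = mex{2,1,1,1,0} = 3
G_A(12) = 3.
Heap B, S = {1, 4, 5, 6, 7}:
n :  0  1  2  3  4  5  6  7  8  9 10 11 12 13 14 15 16 17 18 19 20 21 22
G :  0  1  0  1  2  3  2  3  4  5  0  1  0  1  2  3  2  3  4  5  0  1  0
G_B(22) = 0.
Combined Grundy value = 3 ⊕ 0 = 3.
A winning move leaves total XOR = 0, i.e. changes one component's Grundy value g to g ⊕ X where X is the current total.
Heap A: need g' = 3⊕3 = 0. Options: 12−4→G=2, 12−5→G=1, 12−6→G=1, 12−7→G=1, 12−9→G=0. Hits: 1.
Heap B: need g' = 0⊕3 = 3. Options: 22−1→G=1, 22−4→G=4, 22−5→G=3, 22−6→G=2, 22−7→G=3. Hits: 2.

3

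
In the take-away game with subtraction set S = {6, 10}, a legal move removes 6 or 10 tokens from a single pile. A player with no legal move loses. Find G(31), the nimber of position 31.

n :  0  1  2  3  4  5  6  7  8  9 10 11 12 13 14 15 16 17 18 19 20 21 22 23 24 25 26 27 28 29 30 31
G :  0  0  0  0  0  0  1  1  1  1  1  1  2  2  2  2  0  0  0  0  0  0  1  1  1  1  1  1  2  2  2  2

2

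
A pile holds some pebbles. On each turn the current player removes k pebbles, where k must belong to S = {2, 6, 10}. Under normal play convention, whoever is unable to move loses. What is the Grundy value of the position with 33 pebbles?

0

G(0) = 0
G(1) = mex{} = 0
G(2) = mex{0} = 1
G(3) = mex{0} = 1
G(4) = mex{1} = 0
G(5) = mex{1} = 0
G(6) = mex{0,0} = 1
G(7) = mex{0,0} = 1
G(8) = mex{1,1} = 0
G(9) = mex{1,1} = 0
G(10) = mex{0,0,0} = 1
G(11) = mex{0,0,0} = 1
G(12) = mex{1,1,1} = 0
G(13) = mex{1,1,1} = 0
G(14) = mex{0,0,0} = 1
G(15) = mex{0,0,0} = 1
G(16) = mex{1,1,1} = 0
G(17) = mex{1,1,1} = 0
G(18) = mex{0,0,0} = 1
G(19) = mex{0,0,0} = 1
G(20) = mex{1,1,1} = 0
G(21) = mex{1,1,1} = 0
G(22) = mex{0,0,0} = 1
G(23) = mex{0,0,0} = 1
G(24) = mex{1,1,1} = 0
G(25) = mex{1,1,1} = 0
G(26) = mex{0,0,0} = 1
G(27) = mex{0,0,0} = 1
G(28) = mex{1,1,1} = 0
G(29) = mex{1,1,1} = 0
G(30) = mex{0,0,0} = 1
G(31) = mex{0,0,0} = 1
G(32) = mex{1,1,1} = 0
G(33) = mex{1,1,1} = 0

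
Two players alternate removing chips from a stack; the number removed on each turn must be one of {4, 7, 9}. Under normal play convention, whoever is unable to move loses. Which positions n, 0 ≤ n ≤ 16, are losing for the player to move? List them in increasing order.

0, 1, 2, 3, 13, 14, 15, 16

G(0) = 0
G(1) = mex{} = 0
G(2) = mex{} = 0
G(3) = mex{} = 0
G(4) = mex{0} = 1
G(5) = mex{0} = 1
G(6) = mex{0} = 1
G(7) = mex{0,0} = 1
G(8) = mex{1,0} = 2
G(9) = mex{1,0,0} = 2
G(10) = mex{1,0,0} = 2
G(11) = mex{1,1,0} = 2
G(12) = mex{2,1,0} = 3
G(13) = mex{2,1,1} = 0
G(14) = mex{2,1,1} = 0
G(15) = mex{2,2,1} = 0
G(16) = mex{3,2,1} = 0
P-positions are exactly the n with G(n) = 0.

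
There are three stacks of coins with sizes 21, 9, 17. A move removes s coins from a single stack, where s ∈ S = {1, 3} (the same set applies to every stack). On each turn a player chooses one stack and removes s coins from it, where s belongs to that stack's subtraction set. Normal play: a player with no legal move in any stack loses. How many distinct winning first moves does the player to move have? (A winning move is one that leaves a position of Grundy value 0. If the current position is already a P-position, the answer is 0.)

All stacks use S = {1, 3}:
G(0) = 0
G(1) = mex{0} = 1
G(2) = mex{1} = 0
G(3) = mex{0,0} = 1
G(4) = mex{1,1} = 0
G(5) = mex{0,0} = 1
G(6) = mex{1,1} = 0
G(7) = mex{0,0} = 1
G(8) = mex{1,1} = 0
G(9) = mex{0,0} = 1
G(10) = mex{1,1} = 0
G(11) = mex{0,0} = 1
G(12) = mex{1,1} = 0
G(13) = mex{0,0} = 1
G(14) = mex{1,1} = 0
G(15) = mex{0,0} = 1
G(16) = mex{1,1} = 0
G(17) = mex{0,0} = 1
G(18) = mex{1,1} = 0
G(19) = mex{0,0} = 1
G(20) = mex{1,1} = 0
G(21) = mex{0,0} = 1
Stack A: G(21) = 1.
Stack B: G(9) = 1.
Stack C: G(17) = 1.
Combined Grundy value = 1 ⊕ 1 ⊕ 1 = 1.
A winning move leaves total XOR = 0, i.e. changes one component's Grundy value g to g ⊕ X where X is the current total.
Stack A: need g' = 1⊕1 = 0. Options: 21−1→G=0, 21−3→G=0. Hits: 2.
Stack B: need g' = 1⊕1 = 0. Options: 9−1→G=0, 9−3→G=0. Hits: 2.
Stack C: need g' = 1⊕1 = 0. Options: 17−1→G=0, 17−3→G=0. Hits: 2.

6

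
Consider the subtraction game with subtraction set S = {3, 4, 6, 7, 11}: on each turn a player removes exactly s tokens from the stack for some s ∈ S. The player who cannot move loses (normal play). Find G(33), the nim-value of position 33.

1

n :  0  1  2  3  4  5  6  7  8  9 10 11 12 13 14 15 16 17 18 19 20 21 22 23 24 25 26 27 28 29 30 31 32 33
G :  0  0  0  1  1  1  2  2  2  3  0  3  4  1  4  0  2  5  1  3  0  2  4  1  3  0  2  4  1  3  0  2  4  1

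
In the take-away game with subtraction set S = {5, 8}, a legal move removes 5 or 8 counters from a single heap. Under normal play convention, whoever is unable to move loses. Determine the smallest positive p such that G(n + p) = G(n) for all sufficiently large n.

n :  0  1  2  3  4  5  6  7  8  9 10 11 12 13 14 15 16 17 18 19 20 21 22 23 24 25 26 27
G :  0  0  0  0  0  1  1  1  1  1  2  2  2  0  0  0  0  0  1  1  1  1  1  2  2  2  0  0
G(n+13) = G(n) holds for n = 0,…,7 (a full window of length max(S) = 8), so the sequence is purely periodic with period 13.

13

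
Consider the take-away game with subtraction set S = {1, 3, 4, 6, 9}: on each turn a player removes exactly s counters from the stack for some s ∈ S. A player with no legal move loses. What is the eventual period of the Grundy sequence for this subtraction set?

G(0) = 0
G(1) = mex{0} = 1
G(2) = mex{1} = 0
G(3) = mex{0,0} = 1
G(4) = mex{1,1,0} = 2
G(5) = mex{2,0,1} = 3
G(6) = mex{3,1,0,0} = 2
G(7) = mex{2,2,1,1} = 0
G(8) = mex{0,3,2,0} = 1
G(9) = mex{1,2,3,1,0} = 4
G(10) = mex{4,0,2,2,1} = 3
G(11) = mex{3,1,0,3,0} = 2
G(12) = mex{2,4,1,2,1} = 0
G(13) = mex{0,3,4,0,2} = 1
G(14) = mex{1,2,3,1,3} = 0
G(15) = mex{0,0,2,4,2} = 1
G(16) = mex{1,1,0,3,0} = 2
G(17) = mex{2,0,1,2,1} = 3
G(18) = mex{3,1,0,0,4} = 2
G(19) = mex{2,2,1,1,3} = 0
G(20) = mex{0,3,2,0,2} = 1
G(21) = mex{1,2,3,1,0} = 4
G(22) = mex{4,0,2,2,1} = 3
G(23) = mex{3,1,0,3,0} = 2
G(24) = mex{2,4,1,2,1} = 0
G(25) = mex{0,3,4,0,2} = 1
G(n+12) = G(n) holds for n = 0,…,8 (a full window of length max(S) = 9), so the sequence is purely periodic with period 12.

12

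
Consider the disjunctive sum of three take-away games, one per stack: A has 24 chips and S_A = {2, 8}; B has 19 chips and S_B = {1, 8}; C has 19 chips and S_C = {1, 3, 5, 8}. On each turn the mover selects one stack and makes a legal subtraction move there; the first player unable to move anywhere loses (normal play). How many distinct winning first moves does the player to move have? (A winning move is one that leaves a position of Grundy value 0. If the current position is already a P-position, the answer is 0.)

7

Stack A, S = {2, 8}:
G(0) = 0
G(1) = mex{} = 0
G(2) = mex{0} = 1
G(3) = mex{0} = 1
G(4) = mex{1} = 0
G(5) = mex{1} = 0
G(6) = mex{0} = 1
G(7) = mex{0} = 1
G(8) = mex{1,0} = 2
G(9) = mex{1,0} = 2
G(10) = mex{2,1} = 0
G(11) = mex{2,1} = 0
G(12) = mex{0,0} = 1
G(13) = mex{0,0} = 1
G(14) = mex{1,1} = 0
G(15) = mex{1,1} = 0
G(16) = mex{0,2} = 1
G(17) = mex{0,2} = 1
G(18) = mex{1,0} = 2
G(19) = mex{1,0} = 2
G(20) = mex{2,1} = 0
G(21) = mex{2,1} = 0
G(22) = mex{0,0} = 1
G(23) = mex{0,0} = 1
G(24) = mex{1,1} = 0
G_A(24) = 0.
Stack B, S = {1, 8}:
G(0) = 0
G(1) = mex{0} = 1
G(2) = mex{1} = 0
G(3) = mex{0} = 1
G(4) = mex{1} = 0
G(5) = mex{0} = 1
G(6) = mex{1} = 0
G(7) = mex{0} = 1
G(8) = mex{1,0} = 2
G(9) = mex{2,1} = 0
G(10) = mex{0,0} = 1
G(11) = mex{1,1} = 0
G(12) = mex{0,0} = 1
G(13) = mex{1,1} = 0
G(14) = mex{0,0} = 1
G(15) = mex{1,1} = 0
G(16) = mex{0,2} = 1
G(17) = mex{1,0} = 2
G(18) = mex{2,1} = 0
G(19) = mex{0,0} = 1
G_B(19) = 1.
Stack C, S = {1, 3, 5, 8}:
n :  0  1  2  3  4  5  6  7  8  9 10 11 12 13 14 15 16 17 18 19
G :  0  1  0  1  0  1  0  1  2  3  2  3  2  0  1  0  1  0  1  0
G_C(19) = 0.
Combined Grundy value = 0 ⊕ 1 ⊕ 0 = 1.
A winning move leaves total XOR = 0, i.e. changes one component's Grundy value g to g ⊕ X where X is the current total.
Stack A: need g' = 0⊕1 = 1. Options: 24−2→G=1, 24−8→G=1. Hits: 2.
Stack B: need g' = 1⊕1 = 0. Options: 19−1→G=0, 19−8→G=0. Hits: 2.
Stack C: need g' = 0⊕1 = 1. Options: 19−1→G=1, 19−3→G=1, 19−5→G=1, 19−8→G=3. Hits: 3.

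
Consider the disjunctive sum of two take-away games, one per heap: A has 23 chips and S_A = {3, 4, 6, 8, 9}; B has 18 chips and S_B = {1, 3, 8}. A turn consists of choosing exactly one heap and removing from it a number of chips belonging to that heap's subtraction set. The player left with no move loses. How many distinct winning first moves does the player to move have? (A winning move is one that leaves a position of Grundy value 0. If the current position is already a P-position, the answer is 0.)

2

Heap A, S = {3, 4, 6, 8, 9}:
G(0) = 0
G(1) = mex{} = 0
G(2) = mex{} = 0
G(3) = mex{0} = 1
G(4) = mex{0,0} = 1
G(5) = mex{0,0} = 1
G(6) = mex{1,0,0} = 2
G(7) = mex{1,1,0} = 2
G(8) = mex{1,1,0,0} = 2
G(9) = mex{2,1,1,0,0} = 3
G(10) = mex{2,2,1,0,0} = 3
G(11) = mex{2,2,1,1,0} = 3
G(12) = mex{3,2,2,1,1} = 0
G(13) = mex{3,3,2,1,1} = 0
G(14) = mex{3,3,2,2,1} = 0
G(15) = mex{0,3,3,2,2} = 1
G(16) = mex{0,0,3,2,2} = 1
G(17) = mex{0,0,3,3,2} = 1
G(18) = mex{1,0,0,3,3} = 2
G(19) = mex{1,1,0,3,3} = 2
G(20) = mex{1,1,0,0,3} = 2
G(21) = mex{2,1,1,0,0} = 3
G(22) = mex{2,2,1,0,0} = 3
G(23) = mex{2,2,1,1,0} = 3
G_A(23) = 3.
Heap B, S = {1, 3, 8}:
n :  0  1  2  3  4  5  6  7  8  9 10 11 12 13 14 15 16 17 18
G :  0  1  0  1  0  1  0  1  2  3  2  0  1  0  1  0  1  0  1
G_B(18) = 1.
Combined Grundy value = 3 ⊕ 1 = 2.
A winning move leaves total XOR = 0, i.e. changes one component's Grundy value g to g ⊕ X where X is the current total.
Heap A: need g' = 3⊕2 = 1. Options: 23−3→G=2, 23−4→G=2, 23−6→G=1, 23−8→G=1, 23−9→G=0. Hits: 2.
Heap B: need g' = 1⊕2 = 3. Options: 18−1→G=0, 18−3→G=0, 18−8→G=2. Hits: 0.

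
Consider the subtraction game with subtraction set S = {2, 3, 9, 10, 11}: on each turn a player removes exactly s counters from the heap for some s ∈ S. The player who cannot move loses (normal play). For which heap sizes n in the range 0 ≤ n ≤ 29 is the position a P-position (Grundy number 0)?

0, 1, 5, 6, 13, 18, 19, 25, 26

n :  0  1  2  3  4  5  6  7  8  9 10 11 12 13 14 15 16 17 18 19 20 21 22 23 24 25 26 27 28 29
G :  0  0  1  1  2  0  0  1  1  2  2  3  3  0  4  1  2  2  0  0  1  1  2  2  3  0  0  1  1  2
P-positions are exactly the n with G(n) = 0.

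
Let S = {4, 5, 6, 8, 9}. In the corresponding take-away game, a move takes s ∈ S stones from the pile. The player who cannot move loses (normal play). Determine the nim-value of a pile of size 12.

3

G(0) = 0
G(1) = mex{} = 0
G(2) = mex{} = 0
G(3) = mex{} = 0
G(4) = mex{0} = 1
G(5) = mex{0,0} = 1
G(6) = mex{0,0,0} = 1
G(7) = mex{0,0,0} = 1
G(8) = mex{1,0,0,0} = 2
G(9) = mex{1,1,0,0,0} = 2
G(10) = mex{1,1,1,0,0} = 2
G(11) = mex{1,1,1,0,0} = 2
G(12) = mex{2,1,1,1,0} = 3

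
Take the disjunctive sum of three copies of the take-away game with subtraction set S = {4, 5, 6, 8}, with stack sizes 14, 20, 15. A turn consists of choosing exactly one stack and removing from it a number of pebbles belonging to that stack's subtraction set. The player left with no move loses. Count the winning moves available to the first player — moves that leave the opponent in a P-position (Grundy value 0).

All stacks use S = {4, 5, 6, 8}:
G(0) = 0
G(1) = mex{} = 0
G(2) = mex{} = 0
G(3) = mex{} = 0
G(4) = mex{0} = 1
G(5) = mex{0,0} = 1
G(6) = mex{0,0,0} = 1
G(7) = mex{0,0,0} = 1
G(8) = mex{1,0,0,0} = 2
G(9) = mex{1,1,0,0} = 2
G(10) = mex{1,1,1,0} = 2
G(11) = mex{1,1,1,0} = 2
G(12) = mex{2,1,1,1} = 0
G(13) = mex{2,2,1,1} = 0
G(14) = mex{2,2,2,1} = 0
G(15) = mex{2,2,2,1} = 0
G(16) = mex{0,2,2,2} = 1
G(17) = mex{0,0,2,2} = 1
G(18) = mex{0,0,0,2} = 1
G(19) = mex{0,0,0,2} = 1
G(20) = mex{1,0,0,0} = 2
Stack A: G(14) = 0.
Stack B: G(20) = 2.
Stack C: G(15) = 0.
Combined Grundy value = 0 ⊕ 2 ⊕ 0 = 2.
A winning move leaves total XOR = 0, i.e. changes one component's Grundy value g to g ⊕ X where X is the current total.
Stack A: need g' = 0⊕2 = 2. Options: 14−4→G=2, 14−5→G=2, 14−6→G=2, 14−8→G=1. Hits: 3.
Stack B: need g' = 2⊕2 = 0. Options: 20−4→G=1, 20−5→G=0, 20−6→G=0, 20−8→G=0. Hits: 3.
Stack C: need g' = 0⊕2 = 2. Options: 15−4→G=2, 15−5→G=2, 15−6→G=2, 15−8→G=1. Hits: 3.

9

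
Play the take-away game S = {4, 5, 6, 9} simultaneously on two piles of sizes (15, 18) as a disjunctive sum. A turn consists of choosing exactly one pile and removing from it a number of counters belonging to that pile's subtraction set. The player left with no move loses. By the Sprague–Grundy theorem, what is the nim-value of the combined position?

1

All piles use S = {4, 5, 6, 9}:
G(0) = 0
G(1) = mex{} = 0
G(2) = mex{} = 0
G(3) = mex{} = 0
G(4) = mex{0} = 1
G(5) = mex{0,0} = 1
G(6) = mex{0,0,0} = 1
G(7) = mex{0,0,0} = 1
G(8) = mex{1,0,0} = 2
G(9) = mex{1,1,0,0} = 2
G(10) = mex{1,1,1,0} = 2
G(11) = mex{1,1,1,0} = 2
G(12) = mex{2,1,1,0} = 3
G(13) = mex{2,2,1,1} = 0
G(14) = mex{2,2,2,1} = 0
G(15) = mex{2,2,2,1} = 0
G(16) = mex{3,2,2,1} = 0
G(17) = mex{0,3,2,2} = 1
G(18) = mex{0,0,3,2} = 1
Pile A: G(15) = 0.
Pile B: G(18) = 1.
Combined Grundy value = 0 ⊕ 1 = 1.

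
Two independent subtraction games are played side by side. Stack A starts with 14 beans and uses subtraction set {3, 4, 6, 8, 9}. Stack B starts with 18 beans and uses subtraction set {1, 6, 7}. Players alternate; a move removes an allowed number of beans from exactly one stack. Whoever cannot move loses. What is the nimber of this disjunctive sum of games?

Stack A, S = {3, 4, 6, 8, 9}:
n :  0  1  2  3  4  5  6  7  8  9 10 11 12 13 14
G :  0  0  0  1  1  1  2  2  2  3  3  3  0  0  0
G_A(14) = 0.
Stack B, S = {1, 6, 7}:
n :  0  1  2  3  4  5  6  7  8  9 10 11 12 13 14 15 16 17 18
G :  0  1  0  1  0  1  2  3  2  3  2  3  0  1  0  1  0  1  2
G_B(18) = 2.
Combined Grundy value = 0 ⊕ 2 = 2.

2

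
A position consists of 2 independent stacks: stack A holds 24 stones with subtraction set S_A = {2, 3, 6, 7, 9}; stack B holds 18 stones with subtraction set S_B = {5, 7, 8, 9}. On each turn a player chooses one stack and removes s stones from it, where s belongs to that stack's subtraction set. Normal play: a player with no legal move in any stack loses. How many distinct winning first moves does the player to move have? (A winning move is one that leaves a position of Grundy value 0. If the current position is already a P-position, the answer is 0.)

Stack A, S = {2, 3, 6, 7, 9}:
n :  0  1  2  3  4  5  6  7  8  9 10 11 12 13 14 15 16 17 18 19 20 21 22 23 24
G :  0  0  1  1  2  0  3  1  2  2  3  3  4  0  5  1  4  0  0  1  1  2  2  3  3
G_A(24) = 3.
Stack B, S = {5, 7, 8, 9}:
n :  0  1  2  3  4  5  6  7  8  9 10 11 12 13 14 15 16 17 18
G :  0  0  0  0  0  1  1  1  1  1  2  2  2  2  0  0  0  0  0
G_B(18) = 0.
Combined Grundy value = 3 ⊕ 0 = 3.
A winning move leaves total XOR = 0, i.e. changes one component's Grundy value g to g ⊕ X where X is the current total.
Stack A: need g' = 3⊕3 = 0. Options: 24−2→G=2, 24−3→G=2, 24−6→G=0, 24−7→G=0, 24−9→G=1. Hits: 2.
Stack B: need g' = 0⊕3 = 3. Options: 18−5→G=2, 18−7→G=2, 18−8→G=2, 18−9→G=1. Hits: 0.

2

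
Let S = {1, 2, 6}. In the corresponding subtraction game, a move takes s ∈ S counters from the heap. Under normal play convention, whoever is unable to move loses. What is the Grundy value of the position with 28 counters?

0

n :  0  1  2  3  4  5  6  7  8  9 10 11 12 13 14 15 16 17 18 19 20 21 22 23 24 25 26 27 28
G :  0  1  2  0  1  2  3  0  1  2  0  1  2  3  0  1  2  0  1  2  3  0  1  2  0  1  2  3  0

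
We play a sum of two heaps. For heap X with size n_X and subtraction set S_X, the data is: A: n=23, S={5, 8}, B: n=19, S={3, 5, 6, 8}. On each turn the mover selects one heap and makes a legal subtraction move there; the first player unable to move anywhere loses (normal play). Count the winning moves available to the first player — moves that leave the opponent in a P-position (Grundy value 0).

Heap A, S = {5, 8}:
n :  0  1  2  3  4  5  6  7  8  9 10 11 12 13 14 15 16 17 18 19 20 21 22 23
G :  0  0  0  0  0  1  1  1  1  1  2  2  2  0  0  0  0  0  1  1  1  1  1  2
G_A(23) = 2.
Heap B, S = {3, 5, 6, 8}:
G(0) = 0
G(1) = mex{} = 0
G(2) = mex{} = 0
G(3) = mex{0} = 1
G(4) = mex{0} = 1
G(5) = mex{0,0} = 1
G(6) = mex{1,0,0} = 2
G(7) = mex{1,0,0} = 2
G(8) = mex{1,1,0,0} = 2
G(9) = mex{2,1,1,0} = 3
G(10) = mex{2,1,1,0} = 3
G(11) = mex{2,2,1,1} = 0
G(12) = mex{3,2,2,1} = 0
G(13) = mex{3,2,2,1} = 0
G(14) = mex{0,3,2,2} = 1
G(15) = mex{0,3,3,2} = 1
G(16) = mex{0,0,3,2} = 1
G(17) = mex{1,0,0,3} = 2
G(18) = mex{1,0,0,3} = 2
G(19) = mex{1,1,0,0} = 2
G_B(19) = 2.
Combined Grundy value = 2 ⊕ 2 = 0.
A winning move leaves total XOR = 0, i.e. changes one component's Grundy value g to g ⊕ X where X is the current total.
Heap A: target g' = 2⊕0 = 2, but every legal move changes the Grundy value (mex property), so 0 moves.
Heap B: target g' = 2⊕0 = 2, but every legal move changes the Grundy value (mex property), so 0 moves.

0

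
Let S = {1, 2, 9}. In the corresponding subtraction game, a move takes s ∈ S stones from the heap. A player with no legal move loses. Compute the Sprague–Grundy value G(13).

n :  0  1  2  3  4  5  6  7  8  9 10 11 12 13
G :  0  1  2  0  1  2  0  1  2  3  0  1  2  0

0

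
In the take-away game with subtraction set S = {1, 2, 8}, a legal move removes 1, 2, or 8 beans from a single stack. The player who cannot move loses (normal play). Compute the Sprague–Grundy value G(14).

G(0) = 0
G(1) = mex{0} = 1
G(2) = mex{1,0} = 2
G(3) = mex{2,1} = 0
G(4) = mex{0,2} = 1
G(5) = mex{1,0} = 2
G(6) = mex{2,1} = 0
G(7) = mex{0,2} = 1
G(8) = mex{1,0,0} = 2
G(9) = mex{2,1,1} = 0
G(10) = mex{0,2,2} = 1
G(11) = mex{1,0,0} = 2
G(12) = mex{2,1,1} = 0
G(13) = mex{0,2,2} = 1
G(14) = mex{1,0,0} = 2

2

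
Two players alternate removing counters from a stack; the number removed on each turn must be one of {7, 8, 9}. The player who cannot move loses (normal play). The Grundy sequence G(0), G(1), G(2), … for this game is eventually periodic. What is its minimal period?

n :  0  1  2  3  4  5  6  7  8  9 10 11 12 13 14 15 16 17 18 19 20 21 22 23 24 25 26 27 28 29 30 31 32 33
G :  0  0  0  0  0  0  0  1  1  1  1  1  1  1  2  2  0  0  0  0  0  0  0  1  1  1  1  1  1  1  2  2  0  0
G(n+16) = G(n) holds for n = 0,…,8 (a full window of length max(S) = 9), so the sequence is purely periodic with period 16.

16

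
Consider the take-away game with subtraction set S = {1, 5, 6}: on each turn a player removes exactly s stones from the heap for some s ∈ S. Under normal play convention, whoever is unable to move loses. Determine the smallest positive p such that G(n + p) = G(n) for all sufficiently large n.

11

G(0) = 0
G(1) = mex{0} = 1
G(2) = mex{1} = 0
G(3) = mex{0} = 1
G(4) = mex{1} = 0
G(5) = mex{0,0} = 1
G(6) = mex{1,1,0} = 2
G(7) = mex{2,0,1} = 3
G(8) = mex{3,1,0} = 2
G(9) = mex{2,0,1} = 3
G(10) = mex{3,1,0} = 2
G(11) = mex{2,2,1} = 0
G(12) = mex{0,3,2} = 1
G(13) = mex{1,2,3} = 0
G(14) = mex{0,3,2} = 1
G(15) = mex{1,2,3} = 0
G(16) = mex{0,0,2} = 1
G(17) = mex{1,1,0} = 2
G(18) = mex{2,0,1} = 3
G(19) = mex{3,1,0} = 2
G(20) = mex{2,0,1} = 3
G(21) = mex{3,1,0} = 2
G(22) = mex{2,2,1} = 0
G(23) = mex{0,3,2} = 1
G(n+11) = G(n) holds for n = 0,…,5 (a full window of length max(S) = 6), so the sequence is purely periodic with period 11.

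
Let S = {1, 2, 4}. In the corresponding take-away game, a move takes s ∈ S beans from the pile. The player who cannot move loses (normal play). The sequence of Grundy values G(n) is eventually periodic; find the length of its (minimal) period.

3

G(0) = 0
G(1) = mex{0} = 1
G(2) = mex{1,0} = 2
G(3) = mex{2,1} = 0
G(4) = mex{0,2,0} = 1
G(5) = mex{1,0,1} = 2
G(6) = mex{2,1,2} = 0
G(7) = mex{0,2,0} = 1
G(8) = mex{1,0,1} = 2
G(9) = mex{2,1,2} = 0
G(10) = mex{0,2,0} = 1
G(11) = mex{1,0,1} = 2
G(12) = mex{2,1,2} = 0
G(13) = mex{0,2,0} = 1
G(14) = mex{1,0,1} = 2
G(n+3) = G(n) holds for n = 0,…,3 (a full window of length max(S) = 4), so the sequence is purely periodic with period 3.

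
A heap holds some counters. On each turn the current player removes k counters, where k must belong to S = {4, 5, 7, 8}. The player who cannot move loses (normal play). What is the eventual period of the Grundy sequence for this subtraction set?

12

G(0) = 0
G(1) = mex{} = 0
G(2) = mex{} = 0
G(3) = mex{} = 0
G(4) = mex{0} = 1
G(5) = mex{0,0} = 1
G(6) = mex{0,0} = 1
G(7) = mex{0,0,0} = 1
G(8) = mex{1,0,0,0} = 2
G(9) = mex{1,1,0,0} = 2
G(10) = mex{1,1,0,0} = 2
G(11) = mex{1,1,1,0} = 2
G(12) = mex{2,1,1,1} = 0
G(13) = mex{2,2,1,1} = 0
G(14) = mex{2,2,1,1} = 0
G(15) = mex{2,2,2,1} = 0
G(16) = mex{0,2,2,2} = 1
G(17) = mex{0,0,2,2} = 1
G(18) = mex{0,0,2,2} = 1
G(19) = mex{0,0,0,2} = 1
G(20) = mex{1,0,0,0} = 2
G(21) = mex{1,1,0,0} = 2
G(22) = mex{1,1,0,0} = 2
G(23) = mex{1,1,1,0} = 2
G(24) = mex{2,1,1,1} = 0
G(25) = mex{2,2,1,1} = 0
G(n+12) = G(n) holds for n = 0,…,7 (a full window of length max(S) = 8), so the sequence is purely periodic with period 12.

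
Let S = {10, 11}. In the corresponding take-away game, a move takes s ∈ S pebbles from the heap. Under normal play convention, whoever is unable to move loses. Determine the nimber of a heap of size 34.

n :  0  1  2  3  4  5  6  7  8  9 10 11 12 13 14 15 16 17 18 19 20 21 22 23 24 25 26 27 28 29 30 31 32 33 34
G :  0  0  0  0  0  0  0  0  0  0  1  1  1  1  1  1  1  1  1  1  2  0  0  0  0  0  0  0  0  0  0  1  1  1  1

1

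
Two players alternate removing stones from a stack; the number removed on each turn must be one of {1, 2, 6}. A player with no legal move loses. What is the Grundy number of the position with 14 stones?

n :  0  1  2  3  4  5  6  7  8  9 10 11 12 13 14
G :  0  1  2  0  1  2  3  0  1  2  0  1  2  3  0

0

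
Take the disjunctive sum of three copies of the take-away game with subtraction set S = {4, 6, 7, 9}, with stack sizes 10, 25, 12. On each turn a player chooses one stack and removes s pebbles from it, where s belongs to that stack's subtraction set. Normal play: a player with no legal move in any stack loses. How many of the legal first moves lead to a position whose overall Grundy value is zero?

All stacks use S = {4, 6, 7, 9}:
G(0) = 0
G(1) = mex{} = 0
G(2) = mex{} = 0
G(3) = mex{} = 0
G(4) = mex{0} = 1
G(5) = mex{0} = 1
G(6) = mex{0,0} = 1
G(7) = mex{0,0,0} = 1
G(8) = mex{1,0,0} = 2
G(9) = mex{1,0,0,0} = 2
G(10) = mex{1,1,0,0} = 2
G(11) = mex{1,1,1,0} = 2
G(12) = mex{2,1,1,0} = 3
G(13) = mex{2,1,1,1} = 0
G(14) = mex{2,2,1,1} = 0
G(15) = mex{2,2,2,1} = 0
G(16) = mex{3,2,2,1} = 0
G(17) = mex{0,2,2,2} = 1
G(18) = mex{0,3,2,2} = 1
G(19) = mex{0,0,3,2} = 1
G(20) = mex{0,0,0,2} = 1
G(21) = mex{1,0,0,3} = 2
G(22) = mex{1,0,0,0} = 2
G(23) = mex{1,1,0,0} = 2
G(24) = mex{1,1,1,0} = 2
G(25) = mex{2,1,1,0} = 3
Stack A: G(10) = 2.
Stack B: G(25) = 3.
Stack C: G(12) = 3.
Combined Grundy value = 2 ⊕ 3 ⊕ 3 = 2.
A winning move leaves total XOR = 0, i.e. changes one component's Grundy value g to g ⊕ X where X is the current total.
Stack A: need g' = 2⊕2 = 0. Options: 10−4→G=1, 10−6→G=1, 10−7→G=0, 10−9→G=0. Hits: 2.
Stack B: need g' = 3⊕2 = 1. Options: 25−4→G=2, 25−6→G=1, 25−7→G=1, 25−9→G=0. Hits: 2.
Stack C: need g' = 3⊕2 = 1. Options: 12−4→G=2, 12−6→G=1, 12−7→G=1, 12−9→G=0. Hits: 2.

6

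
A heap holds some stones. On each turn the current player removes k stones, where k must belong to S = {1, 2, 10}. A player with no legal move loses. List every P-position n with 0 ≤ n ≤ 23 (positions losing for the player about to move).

0, 3, 6, 9, 12, 15, 18, 21

G(0) = 0
G(1) = mex{0} = 1
G(2) = mex{1,0} = 2
G(3) = mex{2,1} = 0
G(4) = mex{0,2} = 1
G(5) = mex{1,0} = 2
G(6) = mex{2,1} = 0
G(7) = mex{0,2} = 1
G(8) = mex{1,0} = 2
G(9) = mex{2,1} = 0
G(10) = mex{0,2,0} = 1
G(11) = mex{1,0,1} = 2
G(12) = mex{2,1,2} = 0
G(13) = mex{0,2,0} = 1
G(14) = mex{1,0,1} = 2
G(15) = mex{2,1,2} = 0
G(16) = mex{0,2,0} = 1
G(17) = mex{1,0,1} = 2
G(18) = mex{2,1,2} = 0
G(19) = mex{0,2,0} = 1
G(20) = mex{1,0,1} = 2
G(21) = mex{2,1,2} = 0
G(22) = mex{0,2,0} = 1
G(23) = mex{1,0,1} = 2
P-positions are exactly the n with G(n) = 0.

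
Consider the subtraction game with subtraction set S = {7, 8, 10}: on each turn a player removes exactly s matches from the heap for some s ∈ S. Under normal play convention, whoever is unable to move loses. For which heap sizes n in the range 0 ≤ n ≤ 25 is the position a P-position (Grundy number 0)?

n :  0  1  2  3  4  5  6  7  8  9 10 11 12 13 14 15 16 17 18 19 20 21 22 23 24 25
G :  0  0  0  0  0  0  0  1  1  1  1  1  1  1  2  2  2  0  0  0  0  0  0  0  1  1
P-positions are exactly the n with G(n) = 0.

0, 1, 2, 3, 4, 5, 6, 17, 18, 19, 20, 21, 22, 23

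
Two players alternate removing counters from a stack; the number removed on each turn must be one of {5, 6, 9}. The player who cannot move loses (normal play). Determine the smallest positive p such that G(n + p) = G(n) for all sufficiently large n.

14

G(0) = 0
G(1) = mex{} = 0
G(2) = mex{} = 0
G(3) = mex{} = 0
G(4) = mex{} = 0
G(5) = mex{0} = 1
G(6) = mex{0,0} = 1
G(7) = mex{0,0} = 1
G(8) = mex{0,0} = 1
G(9) = mex{0,0,0} = 1
G(10) = mex{1,0,0} = 2
G(11) = mex{1,1,0} = 2
G(12) = mex{1,1,0} = 2
G(13) = mex{1,1,0} = 2
G(14) = mex{1,1,1} = 0
G(15) = mex{2,1,1} = 0
G(16) = mex{2,2,1} = 0
G(17) = mex{2,2,1} = 0
G(18) = mex{2,2,1} = 0
G(19) = mex{0,2,2} = 1
G(20) = mex{0,0,2} = 1
G(21) = mex{0,0,2} = 1
G(22) = mex{0,0,2} = 1
G(23) = mex{0,0,0} = 1
G(24) = mex{1,0,0} = 2
G(25) = mex{1,1,0} = 2
G(26) = mex{1,1,0} = 2
G(27) = mex{1,1,0} = 2
G(28) = mex{1,1,1} = 0
G(29) = mex{2,1,1} = 0
G(n+14) = G(n) holds for n = 0,…,8 (a full window of length max(S) = 9), so the sequence is purely periodic with period 14.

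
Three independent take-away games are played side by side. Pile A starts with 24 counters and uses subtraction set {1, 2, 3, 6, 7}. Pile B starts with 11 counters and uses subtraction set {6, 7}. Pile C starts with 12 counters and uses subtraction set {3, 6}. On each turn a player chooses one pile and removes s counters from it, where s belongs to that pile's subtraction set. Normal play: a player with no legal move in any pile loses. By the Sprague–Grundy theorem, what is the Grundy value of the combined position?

0

Pile A, S = {1, 2, 3, 6, 7}:
G(0) = 0
G(1) = mex{0} = 1
G(2) = mex{1,0} = 2
G(3) = mex{2,1,0} = 3
G(4) = mex{3,2,1} = 0
G(5) = mex{0,3,2} = 1
G(6) = mex{1,0,3,0} = 2
G(7) = mex{2,1,0,1,0} = 3
G(8) = mex{3,2,1,2,1} = 0
G(9) = mex{0,3,2,3,2} = 1
G(10) = mex{1,0,3,0,3} = 2
G(11) = mex{2,1,0,1,0} = 3
G(12) = mex{3,2,1,2,1} = 0
G(13) = mex{0,3,2,3,2} = 1
G(14) = mex{1,0,3,0,3} = 2
G(15) = mex{2,1,0,1,0} = 3
G(16) = mex{3,2,1,2,1} = 0
G(17) = mex{0,3,2,3,2} = 1
G(18) = mex{1,0,3,0,3} = 2
G(19) = mex{2,1,0,1,0} = 3
G(20) = mex{3,2,1,2,1} = 0
G(21) = mex{0,3,2,3,2} = 1
G(22) = mex{1,0,3,0,3} = 2
G(23) = mex{2,1,0,1,0} = 3
G(24) = mex{3,2,1,2,1} = 0
G_A(24) = 0.
Pile B, S = {6, 7}:
n :  0  1  2  3  4  5  6  7  8  9 10 11
G :  0  0  0  0  0  0  1  1  1  1  1  1
G_B(11) = 1.
Pile C, S = {3, 6}:
n :  0  1  2  3  4  5  6  7  8  9 10 11 12
G :  0  0  0  1  1  1  2  2  2  0  0  0  1
G_C(12) = 1.
Combined Grundy value = 0 ⊕ 1 ⊕ 1 = 0.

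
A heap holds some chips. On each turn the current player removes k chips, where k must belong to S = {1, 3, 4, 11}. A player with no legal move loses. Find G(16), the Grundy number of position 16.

G(0) = 0
G(1) = mex{0} = 1
G(2) = mex{1} = 0
G(3) = mex{0,0} = 1
G(4) = mex{1,1,0} = 2
G(5) = mex{2,0,1} = 3
G(6) = mex{3,1,0} = 2
G(7) = mex{2,2,1} = 0
G(8) = mex{0,3,2} = 1
G(9) = mex{1,2,3} = 0
G(10) = mex{0,0,2} = 1
G(11) = mex{1,1,0,0} = 2
G(12) = mex{2,0,1,1} = 3
G(13) = mex{3,1,0,0} = 2
G(14) = mex{2,2,1,1} = 0
G(15) = mex{0,3,2,2} = 1
G(16) = mex{1,2,3,3} = 0

0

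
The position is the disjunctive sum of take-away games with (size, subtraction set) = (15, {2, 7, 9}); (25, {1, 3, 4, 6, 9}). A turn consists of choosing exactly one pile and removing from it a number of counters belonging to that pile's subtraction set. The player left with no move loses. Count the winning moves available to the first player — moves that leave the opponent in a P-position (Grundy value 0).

3

Pile A, S = {2, 7, 9}:
G(0) = 0
G(1) = mex{} = 0
G(2) = mex{0} = 1
G(3) = mex{0} = 1
G(4) = mex{1} = 0
G(5) = mex{1} = 0
G(6) = mex{0} = 1
G(7) = mex{0,0} = 1
G(8) = mex{1,0} = 2
G(9) = mex{1,1,0} = 2
G(10) = mex{2,1,0} = 3
G(11) = mex{2,0,1} = 3
G(12) = mex{3,0,1} = 2
G(13) = mex{3,1,0} = 2
G(14) = mex{2,1,0} = 3
G(15) = mex{2,2,1} = 0
G_A(15) = 0.
Pile B, S = {1, 3, 4, 6, 9}:
n :  0  1  2  3  4  5  6  7  8  9 10 11 12 13 14 15 16 17 18 19 20 21 22 23 24 25
G :  0  1  0  1  2  3  2  0  1  4  3  2  0  1  0  1  2  3  2  0  1  4  3  2  0  1
G_B(25) = 1.
Combined Grundy value = 0 ⊕ 1 = 1.
A winning move leaves total XOR = 0, i.e. changes one component's Grundy value g to g ⊕ X where X is the current total.
Pile A: need g' = 0⊕1 = 1. Options: 15−2→G=2, 15−7→G=2, 15−9→G=1. Hits: 1.
Pile B: need g' = 1⊕1 = 0. Options: 25−1→G=0, 25−3→G=3, 25−4→G=4, 25−6→G=0, 25−9→G=2. Hits: 2.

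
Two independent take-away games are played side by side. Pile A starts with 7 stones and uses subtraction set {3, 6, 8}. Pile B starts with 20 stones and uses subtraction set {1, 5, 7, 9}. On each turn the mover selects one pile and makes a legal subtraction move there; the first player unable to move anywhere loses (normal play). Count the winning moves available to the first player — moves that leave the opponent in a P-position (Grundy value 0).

1

Pile A, S = {3, 6, 8}:
G(0) = 0
G(1) = mex{} = 0
G(2) = mex{} = 0
G(3) = mex{0} = 1
G(4) = mex{0} = 1
G(5) = mex{0} = 1
G(6) = mex{1,0} = 2
G(7) = mex{1,0} = 2
G_A(7) = 2.
Pile B, S = {1, 5, 7, 9}:
n :  0  1  2  3  4  5  6  7  8  9 10 11 12 13 14 15 16 17 18 19 20
G :  0  1  0  1  0  1  0  1  0  1  0  1  0  1  0  1  0  1  0  1  0
G_B(20) = 0.
Combined Grundy value = 2 ⊕ 0 = 2.
A winning move leaves total XOR = 0, i.e. changes one component's Grundy value g to g ⊕ X where X is the current total.
Pile A: need g' = 2⊕2 = 0. Options: 7−3→G=1, 7−6→G=0. Hits: 1.
Pile B: need g' = 0⊕2 = 2. Options: 20−1→G=1, 20−5→G=1, 20−7→G=1, 20−9→G=1. Hits: 0.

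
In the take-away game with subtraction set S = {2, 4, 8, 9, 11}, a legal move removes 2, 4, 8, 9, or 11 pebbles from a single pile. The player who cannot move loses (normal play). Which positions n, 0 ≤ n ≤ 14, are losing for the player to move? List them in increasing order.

n :  0  1  2  3  4  5  6  7  8  9 10 11 12 13 14
G :  0  0  1  1  2  2  0  0  1  1  2  2  3  0  4
P-positions are exactly the n with G(n) = 0.

0, 1, 6, 7, 13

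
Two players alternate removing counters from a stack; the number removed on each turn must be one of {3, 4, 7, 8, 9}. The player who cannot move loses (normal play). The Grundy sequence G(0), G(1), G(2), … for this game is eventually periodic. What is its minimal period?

n :  0  1  2  3  4  5  6  7  8  9 10 11 12 13 14 15 16 17 18 19 20 21 22 23 24 25
G :  0  0  0  1  1  1  2  2  2  3  3  3  0  0  0  1  1  1  2  2  2  3  3  3  0  0
G(n+12) = G(n) holds for n = 0,…,8 (a full window of length max(S) = 9), so the sequence is purely periodic with period 12.

12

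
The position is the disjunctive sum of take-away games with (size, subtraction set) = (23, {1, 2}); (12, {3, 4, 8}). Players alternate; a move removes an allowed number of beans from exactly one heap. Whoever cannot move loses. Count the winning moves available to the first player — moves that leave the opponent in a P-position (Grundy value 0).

Heap A, S = {1, 2}:
n :  0  1  2  3  4  5  6  7  8  9 10 11 12 13 14 15 16 17 18 19 20 21 22 23
G :  0  1  2  0  1  2  0  1  2  0  1  2  0  1  2  0  1  2  0  1  2  0  1  2
G_A(23) = 2.
Heap B, S = {3, 4, 8}:
G(0) = 0
G(1) = mex{} = 0
G(2) = mex{} = 0
G(3) = mex{0} = 1
G(4) = mex{0,0} = 1
G(5) = mex{0,0} = 1
G(6) = mex{1,0} = 2
G(7) = mex{1,1} = 0
G(8) = mex{1,1,0} = 2
G(9) = mex{2,1,0} = 3
G(10) = mex{0,2,0} = 1
G(11) = mex{2,0,1} = 3
G(12) = mex{3,2,1} = 0
G_B(12) = 0.
Combined Grundy value = 2 ⊕ 0 = 2.
A winning move leaves total XOR = 0, i.e. changes one component's Grundy value g to g ⊕ X where X is the current total.
Heap A: need g' = 2⊕2 = 0. Options: 23−1→G=1, 23−2→G=0. Hits: 1.
Heap B: need g' = 0⊕2 = 2. Options: 12−3→G=3, 12−4→G=2, 12−8→G=1. Hits: 1.

2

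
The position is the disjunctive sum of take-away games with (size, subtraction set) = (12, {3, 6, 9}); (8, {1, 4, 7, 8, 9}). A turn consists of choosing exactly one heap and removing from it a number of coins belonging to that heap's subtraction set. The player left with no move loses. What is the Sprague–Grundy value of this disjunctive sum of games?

3

Heap A, S = {3, 6, 9}:
G(0) = 0
G(1) = mex{} = 0
G(2) = mex{} = 0
G(3) = mex{0} = 1
G(4) = mex{0} = 1
G(5) = mex{0} = 1
G(6) = mex{1,0} = 2
G(7) = mex{1,0} = 2
G(8) = mex{1,0} = 2
G(9) = mex{2,1,0} = 3
G(10) = mex{2,1,0} = 3
G(11) = mex{2,1,0} = 3
G(12) = mex{3,2,1} = 0
G_A(12) = 0.
Heap B, S = {1, 4, 7, 8, 9}:
n : 0 1 2 3 4 5 6 7 8
G : 0 1 0 1 2 0 1 2 3
G_B(8) = 3.
Combined Grundy value = 0 ⊕ 3 = 3.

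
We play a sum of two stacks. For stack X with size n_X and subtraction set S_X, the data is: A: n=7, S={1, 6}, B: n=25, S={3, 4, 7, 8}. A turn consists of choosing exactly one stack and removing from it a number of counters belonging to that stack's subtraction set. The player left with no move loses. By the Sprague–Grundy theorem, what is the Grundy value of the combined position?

1

Stack A, S = {1, 6}:
G(0) = 0
G(1) = mex{0} = 1
G(2) = mex{1} = 0
G(3) = mex{0} = 1
G(4) = mex{1} = 0
G(5) = mex{0} = 1
G(6) = mex{1,0} = 2
G(7) = mex{2,1} = 0
G_A(7) = 0.
Stack B, S = {3, 4, 7, 8}:
G(0) = 0
G(1) = mex{} = 0
G(2) = mex{} = 0
G(3) = mex{0} = 1
G(4) = mex{0,0} = 1
G(5) = mex{0,0} = 1
G(6) = mex{1,0} = 2
G(7) = mex{1,1,0} = 2
G(8) = mex{1,1,0,0} = 2
G(9) = mex{2,1,0,0} = 3
G(10) = mex{2,2,1,0} = 3
G(11) = mex{2,2,1,1} = 0
G(12) = mex{3,2,1,1} = 0
G(13) = mex{3,3,2,1} = 0
G(14) = mex{0,3,2,2} = 1
G(15) = mex{0,0,2,2} = 1
G(16) = mex{0,0,3,2} = 1
G(17) = mex{1,0,3,3} = 2
G(18) = mex{1,1,0,3} = 2
G(19) = mex{1,1,0,0} = 2
G(20) = mex{2,1,0,0} = 3
G(21) = mex{2,2,1,0} = 3
G(22) = mex{2,2,1,1} = 0
G(23) = mex{3,2,1,1} = 0
G(24) = mex{3,3,2,1} = 0
G(25) = mex{0,3,2,2} = 1
G_B(25) = 1.
Combined Grundy value = 0 ⊕ 1 = 1.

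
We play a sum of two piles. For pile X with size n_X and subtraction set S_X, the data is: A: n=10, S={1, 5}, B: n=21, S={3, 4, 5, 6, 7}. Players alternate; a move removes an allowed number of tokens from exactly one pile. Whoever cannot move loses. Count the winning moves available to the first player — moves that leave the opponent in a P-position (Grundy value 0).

Pile A, S = {1, 5}:
G(0) = 0
G(1) = mex{0} = 1
G(2) = mex{1} = 0
G(3) = mex{0} = 1
G(4) = mex{1} = 0
G(5) = mex{0,0} = 1
G(6) = mex{1,1} = 0
G(7) = mex{0,0} = 1
G(8) = mex{1,1} = 0
G(9) = mex{0,0} = 1
G(10) = mex{1,1} = 0
G_A(10) = 0.
Pile B, S = {3, 4, 5, 6, 7}:
n :  0  1  2  3  4  5  6  7  8  9 10 11 12 13 14 15 16 17 18 19 20 21
G :  0  0  0  1  1  1  2  2  2  3  0  0  0  1  1  1  2  2  2  3  0  0
G_B(21) = 0.
Combined Grundy value = 0 ⊕ 0 = 0.
A winning move leaves total XOR = 0, i.e. changes one component's Grundy value g to g ⊕ X where X is the current total.
Pile A: target g' = 0⊕0 = 0, but every legal move changes the Grundy value (mex property), so 0 moves.
Pile B: target g' = 0⊕0 = 0, but every legal move changes the Grundy value (mex property), so 0 moves.

0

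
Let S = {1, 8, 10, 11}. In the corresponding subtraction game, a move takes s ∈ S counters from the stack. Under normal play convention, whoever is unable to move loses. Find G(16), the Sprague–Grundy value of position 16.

3

G(0) = 0
G(1) = mex{0} = 1
G(2) = mex{1} = 0
G(3) = mex{0} = 1
G(4) = mex{1} = 0
G(5) = mex{0} = 1
G(6) = mex{1} = 0
G(7) = mex{0} = 1
G(8) = mex{1,0} = 2
G(9) = mex{2,1} = 0
G(10) = mex{0,0,0} = 1
G(11) = mex{1,1,1,0} = 2
G(12) = mex{2,0,0,1} = 3
G(13) = mex{3,1,1,0} = 2
G(14) = mex{2,0,0,1} = 3
G(15) = mex{3,1,1,0} = 2
G(16) = mex{2,2,0,1} = 3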